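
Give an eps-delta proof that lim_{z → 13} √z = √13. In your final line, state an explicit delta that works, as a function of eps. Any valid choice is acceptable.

delta = min(13, √13·eps)

Fix eps > 0. We want delta > 0 such that 0 < |z − 13| < delta implies |√z − √13| < eps.
Multiplying by the conjugate, |√z − √13| = |z − 13|/(√z + √13).
Restrict delta ≤ 13 so that |z − 13| < 13 forces z > 0, and then √z + √13 > √13.
Hence |√z − √13| < |z − 13|/√13, which is < eps once |z − 13| < √13·eps.
Take delta = min(13, √13·eps). If 0 < |z − 13| < delta then z > 0 and |√z − √13| < |z − 13|/√13 < eps.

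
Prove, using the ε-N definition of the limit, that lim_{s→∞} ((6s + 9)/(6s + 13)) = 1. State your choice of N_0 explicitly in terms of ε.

N_0 = (2/3)/ε

Let ε > 0. We seek N_0 > 0 such that s > N_0 implies |(6s + 9)/(6s + 13) − 1| < ε.
(6s + 9)/(6s + 13) − 1 = (6(6s + 9) − 6(6s + 13)) / (6(6s + 13)) = -24/(6(6s + 13)).
For s > 0 we have 6s + 13 > 6s, so |(6s + 9)/(6s + 13) − 1| = 24/(6(6s + 13)) < 24/(6·6s) = (2/3)/s.
Thus |(6s + 9)/(6s + 13) − 1| < ε whenever s > (2/3)/ε.
Take N_0 = (2/3)/ε. If s > N_0 then |(6s + 9)/(6s + 13) − 1| < (2/3)/s < ε.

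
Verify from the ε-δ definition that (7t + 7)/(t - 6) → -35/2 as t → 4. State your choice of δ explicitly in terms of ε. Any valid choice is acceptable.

δ = min(1, (2/49)ε)

Let ε > 0 be given. We want δ > 0 with 0 < |t − 4| < δ ⇒ |(7t + 7)/(t - 6) + 35/2| < ε.
Combining over a common denominator, (7t + 7)/(t - 6) + 35/2 = [(7t + 7)·(-2) − 35·(t - 6)] / [(-2)·(t - 6)] = -49(t − 4) / ((-2)(t - 6)).
So |(7t + 7)/(t - 6) + 35/2| = 49|t − 4| / (2·|t − 6|).
Restrict δ ≤ 1. Then |t − 4| < 1 gives |t − 6| = |(t − 4) + (-2)| ≥ 2 − 1 = 1.
Hence |(7t + 7)/(t - 6) + 35/2| < 49|t − 4|/(2·1) = (49/2)|t − 4|, which is < ε once |t − 4| < (2/49)ε.
Take δ = min(1, (2/49)ε). Then 0 < |t − 4| < δ forces both bounds, so |(7t + 7)/(t - 6) + 35/2| < ε.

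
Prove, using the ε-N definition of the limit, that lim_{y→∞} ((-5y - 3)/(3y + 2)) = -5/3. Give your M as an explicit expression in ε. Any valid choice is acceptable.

Suppose ε > 0. We seek M > 0 such that y > M implies |(-5y - 3)/(3y + 2) + 5/3| < ε.
(-5y - 3)/(3y + 2) + 5/3 = (3(-5y - 3) − (-5)(3y + 2)) / (3(3y + 2)) = 1/(3(3y + 2)).
For y > 0 we have 3y + 2 > 3y, so |(-5y - 3)/(3y + 2) + 5/3| = 1/(3(3y + 2)) < 1/(3·3y) = (1/9)/y.
Thus |(-5y - 3)/(3y + 2) + 5/3| < ε whenever y > (1/9)/ε.
Take M = (1/9)/ε. If y > M then |(-5y - 3)/(3y + 2) + 5/3| < (1/9)/y < ε.

M = (1/9)/ε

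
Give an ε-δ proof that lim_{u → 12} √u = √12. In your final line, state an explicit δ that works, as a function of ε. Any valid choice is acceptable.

δ = min(12, √12·ε)

Suppose ε > 0. We want δ > 0 such that 0 < |u − 12| < δ implies |√u − √12| < ε.
Multiplying by the conjugate, |√u − √12| = |u − 12|/(√u + √12).
Restrict δ ≤ 12 so that |u − 12| < 12 forces u > 0, and then √u + √12 > √12.
Hence |√u − √12| < |u − 12|/√12, which is < ε once |u − 12| < √12·ε.
Take δ = min(12, √12·ε). If 0 < |u − 12| < δ then u > 0 and |√u − √12| < |u − 12|/√12 < ε.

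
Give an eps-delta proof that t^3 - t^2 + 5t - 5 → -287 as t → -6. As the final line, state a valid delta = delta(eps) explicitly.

Suppose eps > 0. We want delta > 0 such that 0 < |t + 6| < delta implies |(t^3 - t^2 + 5t - 5) + 287| < eps.
(t^3 - t^2 + 5t - 5) + 287 = t^3 - t^2 + 5t + 282 = (t + 6)(t^2 - 7t + 47).
So |(t^3 - t^2 + 5t - 5) + 287| = |t + 6|·|t^2 - 7t + 47|.
Require delta ≤ 1. Then |t + 6| < 1 gives |t| < 7, and by the triangle inequality |t^2 - 7t + 47| ≤ 7^2 + 7·7 + 47 = 145.
Hence |(t^3 - t^2 + 5t - 5) + 287| ≤ 145|t + 6| < eps provided |t + 6| < eps/145.
Take delta = min(1, eps/145). Then 0 < |t + 6| < delta gives both |t + 6| < 1 and |t + 6| < eps/145, so |(t^3 - t^2 + 5t - 5) + 287| < eps.

delta = min(1, eps/145)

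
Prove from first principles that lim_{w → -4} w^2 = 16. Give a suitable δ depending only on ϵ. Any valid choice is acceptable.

Fix ϵ > 0. We seek δ > 0 with 0 < |w + 4| < δ ⇒ |w^2 − 16| < ϵ.
Factor: w^2 − 16 = (w + 4)(w - 4), so |w^2 − 16| = |w + 4|·|w - 4|.
Restrict δ ≤ 2. Then |w + 4| < 2 gives |w| < 6, so by the triangle inequality |w - 4| ≤ 6 + 4 = 10.
Hence |w^2 − 16| ≤ 10|w + 4|, which is < ϵ once |w + 4| < ϵ/10.
Take δ = min(2, ϵ/10). If 0 < |w + 4| < δ then both bounds hold and |w^2 − 16| ≤ 10|w + 4| < 10·(ϵ/10) = ϵ.

δ = min(2, ϵ/10)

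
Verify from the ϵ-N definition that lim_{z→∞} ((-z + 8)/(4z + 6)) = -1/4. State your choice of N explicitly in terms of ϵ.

Let ϵ > 0. We seek N > 0 such that z > N implies |(-z + 8)/(4z + 6) + 1/4| < ϵ.
(-z + 8)/(4z + 6) + 1/4 = (4(-z + 8) − (-1)(4z + 6)) / (4(4z + 6)) = 38/(4(4z + 6)).
For z > 0 we have 4z + 6 > 4z, so |(-z + 8)/(4z + 6) + 1/4| = 38/(4(4z + 6)) < 38/(4·4z) = (19/8)/z.
Thus |(-z + 8)/(4z + 6) + 1/4| < ϵ whenever z > (19/8)/ϵ.
Take N = (19/8)/ϵ. If z > N then |(-z + 8)/(4z + 6) + 1/4| < (19/8)/z < ϵ.

N = (19/8)/ϵ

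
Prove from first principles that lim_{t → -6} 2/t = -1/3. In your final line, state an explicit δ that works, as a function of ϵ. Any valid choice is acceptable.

δ = min(3, 9ϵ)

Suppose ϵ > 0. We seek δ > 0 such that 0 < |t + 6| < δ implies |2/t + 1/3| < ϵ.
|2/t + 1/3| = 2·|-6 − t|/(6·|t|) = 2|t + 6|/(6|t|).
Restrict δ ≤ 3. Then |t + 6| < 3 gives |t| > 3, so 6|t| > 18.
Then |2/t + 1/3| < 2|t + 6|/18, which is < ϵ when |t + 6| < 9ϵ.
Take δ = min(3, 9ϵ). Then 0 < |t + 6| < δ gives both |t + 6| < 3 and |t + 6| < 9ϵ, so |2/t + 1/3| < ϵ.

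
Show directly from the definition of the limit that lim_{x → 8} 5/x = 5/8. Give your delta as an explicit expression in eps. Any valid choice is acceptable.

delta = min(4, (32/5)eps)

Fix eps > 0. We seek delta > 0 such that 0 < |x − 8| < delta implies |5/x − (5/8)| < eps.
|5/x − (5/8)| = 5·|8 − x|/(8·|x|) = 5|x − 8|/(8|x|).
Restrict delta ≤ 4. Then |x − 8| < 4 gives |x| > 4, so 8|x| > 32.
Then |5/x − (5/8)| < 5|x − 8|/32, which is < eps when |x − 8| < (32/5)eps.
Take delta = min(4, (32/5)eps). Then 0 < |x − 8| < delta gives both |x − 8| < 4 and |x − 8| < (32/5)eps, so |5/x − (5/8)| < eps.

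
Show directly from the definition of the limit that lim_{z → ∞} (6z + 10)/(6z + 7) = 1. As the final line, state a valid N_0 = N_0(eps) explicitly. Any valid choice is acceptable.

N_0 = (1/2)/eps

Let eps > 0. We seek N_0 > 0 such that z > N_0 implies |(6z + 10)/(6z + 7) − 1| < eps.
(6z + 10)/(6z + 7) − 1 = (6(6z + 10) − 6(6z + 7)) / (6(6z + 7)) = 18/(6(6z + 7)).
For z > 0 we have 6z + 7 > 6z, so |(6z + 10)/(6z + 7) − 1| = 18/(6(6z + 7)) < 18/(6·6z) = (1/2)/z.
Thus |(6z + 10)/(6z + 7) − 1| < eps whenever z > (1/2)/eps.
Take N_0 = (1/2)/eps. If z > N_0 then |(6z + 10)/(6z + 7) − 1| < (1/2)/z < eps.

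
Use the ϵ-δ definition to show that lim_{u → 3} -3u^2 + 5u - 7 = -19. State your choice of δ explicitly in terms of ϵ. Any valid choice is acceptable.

δ = min(1, ϵ/16)

Let ϵ > 0 be given. We want δ > 0 such that 0 < |u − 3| < δ implies |(-3u^2 + 5u - 7) + 19| < ϵ.
(-3u^2 + 5u - 7) + 19 = -3u^2 + 5u + 12 = (u − 3)(-3u - 4).
So |(-3u^2 + 5u - 7) + 19| = |u − 3|·|-3u - 4|.
Require δ ≤ 1. Then |u − 3| < 1 gives |u| < 4, and by the triangle inequality |-3u - 4| ≤ 3·4 + 4 = 16.
Hence |(-3u^2 + 5u - 7) + 19| ≤ 16|u − 3| < ϵ provided |u − 3| < ϵ/16.
Take δ = min(1, ϵ/16). Then 0 < |u − 3| < δ gives both |u − 3| < 1 and |u − 3| < ϵ/16, so |(-3u^2 + 5u - 7) + 19| < ϵ.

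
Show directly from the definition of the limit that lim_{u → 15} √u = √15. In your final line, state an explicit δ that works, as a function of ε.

δ = min(15, √15·ε)

Suppose ε > 0. We want δ > 0 such that 0 < |u − 15| < δ implies |√u − √15| < ε.
Rationalise: √u − √15 = (u − 15)/(√u + √15), so |√u − √15| = |u − 15|/(√u + √15).
Restrict δ ≤ 15 so that |u − 15| < 15 forces u > 0, and then √u + √15 > √15.
Hence |√u − √15| < |u − 15|/√15, which is < ε once |u − 15| < √15·ε.
Take δ = min(15, √15·ε). If 0 < |u − 15| < δ then u > 0 and |√u − √15| < |u − 15|/√15 < ε.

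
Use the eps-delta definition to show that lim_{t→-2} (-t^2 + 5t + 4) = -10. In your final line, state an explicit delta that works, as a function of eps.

delta = min(1, eps/10)

Let eps > 0 be given. We want delta > 0 such that 0 < |t + 2| < delta implies |(-t^2 + 5t + 4) + 10| < eps.
(-t^2 + 5t + 4) + 10 = -t^2 + 5t + 14 = (t + 2)(-t + 7).
So |(-t^2 + 5t + 4) + 10| = |t + 2|·|-t + 7|.
Assume first that |t + 2| < 1, so |t| < 3. Then |-t + 7| ≤ 3 + 7 = 10.
Hence |(-t^2 + 5t + 4) + 10| ≤ 10|t + 2| < eps provided |t + 2| < eps/10.
Take delta = min(1, eps/10). Then 0 < |t + 2| < delta gives both |t + 2| < 1 and |t + 2| < eps/10, so |(-t^2 + 5t + 4) + 10| < eps.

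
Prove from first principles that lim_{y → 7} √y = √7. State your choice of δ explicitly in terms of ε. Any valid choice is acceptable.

Fix ε > 0. We want δ > 0 such that 0 < |y − 7| < δ implies |√y − √7| < ε.
Rationalise: √y − √7 = (y − 7)/(√y + √7), so |√y − √7| = |y − 7|/(√y + √7).
Restrict δ ≤ 7 so that |y − 7| < 7 forces y > 0, and then √y + √7 > √7.
Hence |√y − √7| < |y − 7|/√7, which is < ε once |y − 7| < √7·ε.
Take δ = min(7, √7·ε). If 0 < |y − 7| < δ then y > 0 and |√y − √7| < |y − 7|/√7 < ε.

δ = min(7, √7·ε)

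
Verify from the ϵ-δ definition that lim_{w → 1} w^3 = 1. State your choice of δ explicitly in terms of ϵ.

δ = min(2, ϵ/13)

Let ϵ > 0 be given. We seek δ > 0 with 0 < |w − 1| < δ ⇒ |w^3 − 1| < ϵ.
Factor: w^3 − 1 = (w − 1)(w^2 + w + 1), so |w^3 − 1| = |w − 1|·|w^2 + w + 1|.
Restrict δ ≤ 2. Then |w − 1| < 2 gives |w| < 3, so by the triangle inequality |w^2 + w + 1| ≤ 3^2 + 3 + 1 = 13.
Hence |w^3 − 1| ≤ 13|w − 1|, which is < ϵ once |w − 1| < ϵ/13.
Take δ = min(2, ϵ/13). If 0 < |w − 1| < δ then both bounds hold and |w^3 − 1| ≤ 13|w − 1| < 13·(ϵ/13) = ϵ.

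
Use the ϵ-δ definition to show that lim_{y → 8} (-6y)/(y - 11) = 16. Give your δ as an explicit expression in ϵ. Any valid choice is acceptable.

δ = min(3/2, (3/44)ϵ)

Let ϵ > 0 be given. We want δ > 0 with 0 < |y − 8| < δ ⇒ |(-6y)/(y - 11) − 16| < ϵ.
Combining over a common denominator, (-6y)/(y - 11) − 16 = [(-6y)·(-3) − (-48)·(y - 11)] / [(-3)·(y - 11)] = 66(y − 8) / ((-3)(y - 11)).
So |(-6y)/(y - 11) − 16| = 66|y − 8| / (3·|y − 11|).
Restrict δ ≤ 3/2. Then |y − 8| < 3/2 gives |y − 11| = |(y − 8) + (-3)| ≥ 3 − 3/2 = 3/2.
Hence |(-6y)/(y - 11) − 16| < 66|y − 8|/(3·(3/2)) = (44/3)|y − 8|, which is < ϵ once |y − 8| < (3/44)ϵ.
Take δ = min(3/2, (3/44)ϵ). Then 0 < |y − 8| < δ forces both bounds, so |(-6y)/(y - 11) − 16| < ϵ.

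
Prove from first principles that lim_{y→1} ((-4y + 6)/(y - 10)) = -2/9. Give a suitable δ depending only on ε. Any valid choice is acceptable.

Let ε > 0 be given. We want δ > 0 with 0 < |y − 1| < δ ⇒ |(-4y + 6)/(y - 10) + 2/9| < ε.
Combining over a common denominator, (-4y + 6)/(y - 10) + 2/9 = [(-4y + 6)·(-9) − 2·(y - 10)] / [(-9)·(y - 10)] = 34(y − 1) / ((-9)(y - 10)).
So |(-4y + 6)/(y - 10) + 2/9| = 34|y − 1| / (9·|y − 10|).
Restrict δ ≤ 9/2. Then |y − 1| < 9/2 gives |y − 10| = |(y − 1) + (-9)| ≥ 9 − 9/2 = 9/2.
Hence |(-4y + 6)/(y - 10) + 2/9| < 34|y − 1|/(9·(9/2)) = (68/81)|y − 1|, which is < ε once |y − 1| < (81/68)ε.
Take δ = min(9/2, (81/68)ε). Then 0 < |y − 1| < δ forces both bounds, so |(-4y + 6)/(y - 10) + 2/9| < ε.

δ = min(9/2, (81/68)ε)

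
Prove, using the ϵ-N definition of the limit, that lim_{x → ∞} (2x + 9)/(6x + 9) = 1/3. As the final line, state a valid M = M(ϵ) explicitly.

Let ϵ > 0. We seek M > 0 such that x > M implies |(2x + 9)/(6x + 9) − (1/3)| < ϵ.
(2x + 9)/(6x + 9) − (1/3) = (6(2x + 9) − 2(6x + 9)) / (6(6x + 9)) = 36/(6(6x + 9)).
For x > 0 we have 6x + 9 > 6x, so |(2x + 9)/(6x + 9) − (1/3)| = 36/(6(6x + 9)) < 36/(6·6x) = 1/x.
Thus |(2x + 9)/(6x + 9) − (1/3)| < ϵ whenever x > 1/ϵ.
Take M = 1/ϵ. If x > M then |(2x + 9)/(6x + 9) − (1/3)| < 1/x < ϵ.

M = 1/ϵ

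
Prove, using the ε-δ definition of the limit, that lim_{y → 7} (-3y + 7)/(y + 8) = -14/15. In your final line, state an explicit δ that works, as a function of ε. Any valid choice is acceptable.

Fix ε > 0. We want δ > 0 with 0 < |y − 7| < δ ⇒ |(-3y + 7)/(y + 8) + 14/15| < ε.
Combining over a common denominator, (-3y + 7)/(y + 8) + 14/15 = [(-3y + 7)·15 − (-14)·(y + 8)] / [15·(y + 8)] = -31(y − 7) / (15(y + 8)).
So |(-3y + 7)/(y + 8) + 14/15| = 31|y − 7| / (15·|y + 8|).
Restrict δ ≤ 15/2. Then |y − 7| < 15/2 gives |y + 8| = |(y − 7) + 15| ≥ 15 − 15/2 = 15/2.
Hence |(-3y + 7)/(y + 8) + 14/15| < 31|y − 7|/(15·(15/2)) = (62/225)|y − 7|, which is < ε once |y − 7| < (225/62)ε.
Take δ = min(15/2, (225/62)ε). Then 0 < |y − 7| < δ forces both bounds, so |(-3y + 7)/(y + 8) + 14/15| < ε.

δ = min(15/2, (225/62)ε)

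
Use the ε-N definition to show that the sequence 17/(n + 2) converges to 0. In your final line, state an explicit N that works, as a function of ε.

Fix ε > 0. For n ≥ 1, |17/(n + 2) − 0| = 17/(n + 2) ≤ 17/n.
We need 17/n < ε, i.e. n > 17/ε.
Take N = 17/ε. If n > N then |17/(n + 2)| ≤ 17/n < ε.

N = 17/ε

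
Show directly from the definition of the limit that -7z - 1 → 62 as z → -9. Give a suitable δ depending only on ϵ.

δ = ϵ/7

Suppose ϵ > 0. We need δ > 0 so that 0 < |z + 9| < δ implies |(-7z - 1) − 62| < ϵ.
|(-7z - 1) − 62| = |-7z - 63| = 7|z + 9|.
So 7|z + 9| < ϵ exactly when |z + 9| < ϵ/7.
Choosing δ = ϵ/7 gives |(-7z - 1) − 62| = 7|z + 9| < ϵ whenever |z + 9| < δ.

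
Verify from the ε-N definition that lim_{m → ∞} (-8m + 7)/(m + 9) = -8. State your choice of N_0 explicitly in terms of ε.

N_0 = 79/ε

Let ε > 0 be given. For m ≥ 1, |(-8m + 7)/(m + 9) + 8| = |79|/((m + 9)) = 79/((m + 9)).
Since m + 9 ≥ m for m ≥ 1, this is ≤ 79/(m) = 79/m.
So |(-8m + 7)/(m + 9) + 8| < ε whenever m > 79/ε.
Take N_0 = 79/ε. If m > N_0 then |(-8m + 7)/(m + 9) + 8| ≤ 79/m < ε.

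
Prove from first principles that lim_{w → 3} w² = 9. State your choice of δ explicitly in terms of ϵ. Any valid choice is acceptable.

δ = min(1, ϵ/7)

Let ϵ > 0. We seek δ > 0 with 0 < |w − 3| < δ ⇒ |w² − 9| < ϵ.
Factor: w² − 9 = (w − 3)(w + 3), so |w² − 9| = |w − 3|·|w + 3|.
Impose δ ≤ 1 so that |w| < 4; then |w + 3| ≤ 7.
Hence |w² − 9| ≤ 7|w − 3|, which is < ϵ once |w − 3| < ϵ/7.
Take δ = min(1, ϵ/7). If 0 < |w − 3| < δ then both bounds hold and |w² − 9| ≤ 7|w − 3| < 7·(ϵ/7) = ϵ.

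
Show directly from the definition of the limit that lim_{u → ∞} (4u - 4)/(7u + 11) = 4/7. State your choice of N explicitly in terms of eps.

Let eps > 0 be given. We seek N > 0 such that u > N implies |(4u - 4)/(7u + 11) − (4/7)| < eps.
(4u - 4)/(7u + 11) − (4/7) = (7(4u - 4) − 4(7u + 11)) / (7(7u + 11)) = -72/(7(7u + 11)).
For u > 0 we have 7u + 11 > 7u, so |(4u - 4)/(7u + 11) − (4/7)| = 72/(7(7u + 11)) < 72/(7·7u) = (72/49)/u.
Thus |(4u - 4)/(7u + 11) − (4/7)| < eps whenever u > (72/49)/eps.
Take N = (72/49)/eps. If u > N then |(4u - 4)/(7u + 11) − (4/7)| < (72/49)/u < eps.

N = (72/49)/eps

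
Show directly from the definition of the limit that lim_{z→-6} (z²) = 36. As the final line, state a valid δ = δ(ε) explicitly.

δ = min(2, ε/14)

Let ε > 0. We seek δ > 0 with 0 < |z + 6| < δ ⇒ |z² − 36| < ε.
Factor: z² − 36 = (z + 6)(z - 6), so |z² − 36| = |z + 6|·|z - 6|.
Restrict δ ≤ 2. Then |z + 6| < 2 gives |z| < 8, so by the triangle inequality |z - 6| ≤ 8 + 6 = 14.
Hence |z² − 36| ≤ 14|z + 6|, which is < ε once |z + 6| < ε/14.
Take δ = min(2, ε/14). If 0 < |z + 6| < δ then both bounds hold and |z² − 36| ≤ 14|z + 6| < 14·(ε/14) = ε.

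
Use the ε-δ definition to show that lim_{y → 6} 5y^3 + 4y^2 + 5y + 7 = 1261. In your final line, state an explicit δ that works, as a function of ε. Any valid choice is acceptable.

Let ε > 0. We want δ > 0 such that 0 < |y − 6| < δ implies |(5y^3 + 4y^2 + 5y + 7) − 1261| < ε.
(5y^3 + 4y^2 + 5y + 7) − 1261 = 5y^3 + 4y^2 + 5y - 1254 = (y − 6)(5y^2 + 34y + 209).
So |(5y^3 + 4y^2 + 5y + 7) − 1261| = |y − 6|·|5y^2 + 34y + 209|.
Assume first that |y − 6| < 1, so |y| < 7. Then |5y^2 + 34y + 209| ≤ 5·7^2 + 34·7 + 209 = 692.
Hence |(5y^3 + 4y^2 + 5y + 7) − 1261| ≤ 692|y − 6| < ε provided |y − 6| < ε/692.
Choosing δ = min(1, ε/692) ensures both conditions, hence |(5y^3 + 4y^2 + 5y + 7) − 1261| < ε.

δ = min(1, ε/692)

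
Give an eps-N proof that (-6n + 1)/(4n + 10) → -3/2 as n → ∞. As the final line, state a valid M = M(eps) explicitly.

Let eps > 0 be given. For n ≥ 1, |(-6n + 1)/(4n + 10) + 3/2| = |64|/(4(4n + 10)) = 64/(4(4n + 10)).
Since 4n + 10 ≥ 4n for n ≥ 1, this is ≤ 64/(4·4n) = 4/n.
So |(-6n + 1)/(4n + 10) + 3/2| < eps whenever n > 4/eps.
Take M = 4/eps. If n > M then |(-6n + 1)/(4n + 10) + 3/2| ≤ 4/n < eps.

M = 4/eps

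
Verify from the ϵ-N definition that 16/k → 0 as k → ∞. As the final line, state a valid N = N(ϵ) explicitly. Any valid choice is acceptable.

N = 16/ϵ

Let ϵ > 0. For k ≥ 1, |16/k − 0| = 16/(k) ≤ 16/k.
We need 16/k < ϵ, i.e. k > 16/ϵ.
Take N = 16/ϵ. If k > N then |16/k| ≤ 16/k < ϵ.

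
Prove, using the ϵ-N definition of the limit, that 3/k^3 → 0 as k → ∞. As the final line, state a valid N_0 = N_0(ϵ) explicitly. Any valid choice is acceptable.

N_0 = (3/ϵ)^{1/3}

Fix ϵ > 0. For k ≥ 1, |3/k^3 − 0| = 3/k^3.
3/k^3 < ϵ ⇔ k^3 > 3/ϵ ⇔ k > (3/ϵ)^{1/3}.
Take N_0 = (3/ϵ)^{1/3}. Then k > N_0 implies 3/k^3 < ϵ.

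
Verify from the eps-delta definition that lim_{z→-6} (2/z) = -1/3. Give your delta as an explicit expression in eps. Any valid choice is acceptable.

delta = min(3, 9eps)

Suppose eps > 0. We seek delta > 0 such that 0 < |z + 6| < delta implies |2/z + 1/3| < eps.
|2/z + 1/3| = 2·|-6 − z|/(6·|z|) = 2|z + 6|/(6|z|).
Require delta ≤ 3 so that |z| > 6 − 3 = 3, hence 6|z| > 18.
Then |2/z + 1/3| < 2|z + 6|/18, which is < eps when |z + 6| < 9eps.
Take delta = min(3, 9eps). Then 0 < |z + 6| < delta gives both |z + 6| < 3 and |z + 6| < 9eps, so |2/z + 1/3| < eps.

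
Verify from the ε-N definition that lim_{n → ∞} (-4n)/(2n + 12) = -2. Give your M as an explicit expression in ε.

M = 12/ε

Let ε > 0. For n ≥ 1, |(-4n)/(2n + 12) + 2| = |48|/(2(2n + 12)) = 48/(2(2n + 12)).
Since 2n + 12 ≥ 2n for n ≥ 1, this is ≤ 48/(2·2n) = 12/n.
So |(-4n)/(2n + 12) + 2| < ε whenever n > 12/ε.
Take M = 12/ε. If n > M then |(-4n)/(2n + 12) + 2| ≤ 12/n < ε.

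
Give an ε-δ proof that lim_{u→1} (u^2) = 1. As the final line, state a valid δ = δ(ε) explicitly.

Let ε > 0 be given. We seek δ > 0 with 0 < |u − 1| < δ ⇒ |u^2 − 1| < ε.
Factor: u^2 − 1 = (u − 1)(u + 1), so |u^2 − 1| = |u − 1|·|u + 1|.
Restrict δ ≤ 1. Then |u − 1| < 1 gives |u| < 2, so by the triangle inequality |u + 1| ≤ 2 + 1 = 3.
Hence |u^2 − 1| ≤ 3|u − 1|, which is < ε once |u − 1| < ε/3.
Take δ = min(1, ε/3). If 0 < |u − 1| < δ then both bounds hold and |u^2 − 1| ≤ 3|u − 1| < 3·(ε/3) = ε.

δ = min(1, ε/3)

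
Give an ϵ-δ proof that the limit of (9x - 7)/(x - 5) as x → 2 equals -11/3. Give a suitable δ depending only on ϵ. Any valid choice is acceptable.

δ = min(3/2, (9/76)ϵ)

Suppose ϵ > 0. We want δ > 0 with 0 < |x − 2| < δ ⇒ |(9x - 7)/(x - 5) + 11/3| < ϵ.
Combining over a common denominator, (9x - 7)/(x - 5) + 11/3 = [(9x - 7)·(-3) − 11·(x - 5)] / [(-3)·(x - 5)] = -38(x − 2) / ((-3)(x - 5)).
So |(9x - 7)/(x - 5) + 11/3| = 38|x − 2| / (3·|x − 5|).
Restrict δ ≤ 3/2. Then |x − 2| < 3/2 gives |x − 5| = |(x − 2) + (-3)| ≥ 3 − 3/2 = 3/2.
Hence |(9x - 7)/(x - 5) + 11/3| < 38|x − 2|/(3·(3/2)) = (76/9)|x − 2|, which is < ϵ once |x − 2| < (9/76)ϵ.
Take δ = min(3/2, (9/76)ϵ). Then 0 < |x − 2| < δ forces both bounds, so |(9x - 7)/(x - 5) + 11/3| < ϵ.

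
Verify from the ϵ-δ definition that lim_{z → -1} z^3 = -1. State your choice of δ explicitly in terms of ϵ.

Let ϵ > 0. We seek δ > 0 with 0 < |z + 1| < δ ⇒ |z^3 + 1| < ϵ.
Factor: z^3 + 1 = (z + 1)(z^2 - z + 1), so |z^3 + 1| = |z + 1|·|z^2 - z + 1|.
Impose δ ≤ 2 so that |z| < 3; then |z^2 - z + 1| ≤ 13.
Hence |z^3 + 1| ≤ 13|z + 1|, which is < ϵ once |z + 1| < ϵ/13.
Take δ = min(2, ϵ/13). If 0 < |z + 1| < δ then both bounds hold and |z^3 + 1| ≤ 13|z + 1| < 13·(ϵ/13) = ϵ.

δ = min(2, ϵ/13)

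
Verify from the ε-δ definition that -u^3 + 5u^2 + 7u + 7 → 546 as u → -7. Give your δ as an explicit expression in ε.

δ = min(1, ε/237)

Let ε > 0. We want δ > 0 such that 0 < |u + 7| < δ implies |(-u^3 + 5u^2 + 7u + 7) − 546| < ε.
(-u^3 + 5u^2 + 7u + 7) − 546 = -u^3 + 5u^2 + 7u - 539 = (u + 7)(-u^2 + 12u - 77).
So |(-u^3 + 5u^2 + 7u + 7) − 546| = |u + 7|·|-u^2 + 12u - 77|.
Require δ ≤ 1. Then |u + 7| < 1 gives |u| < 8, and by the triangle inequality |-u^2 + 12u - 77| ≤ 8^2 + 12·8 + 77 = 237.
Hence |(-u^3 + 5u^2 + 7u + 7) − 546| ≤ 237|u + 7| < ε provided |u + 7| < ε/237.
Take δ = min(1, ε/237). Then 0 < |u + 7| < δ gives both |u + 7| < 1 and |u + 7| < ε/237, so |(-u^3 + 5u^2 + 7u + 7) − 546| < ε.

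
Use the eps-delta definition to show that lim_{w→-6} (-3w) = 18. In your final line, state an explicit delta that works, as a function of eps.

Let eps > 0 be given. We need delta > 0 so that 0 < |w + 6| < delta implies |(-3w) − 18| < eps.
|(-3w) − 18| = |-3w - 18| = 3|w + 6|.
So 3|w + 6| < eps exactly when |w + 6| < eps/3.
Take delta = eps/3. If 0 < |w + 6| < delta then |(-3w) − 18| = 3|w + 6| < 3·(eps/3) = eps.

delta = eps/3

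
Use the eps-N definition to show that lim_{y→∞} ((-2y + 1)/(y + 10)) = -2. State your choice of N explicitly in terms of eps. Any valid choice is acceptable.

N = 21/eps

Suppose eps > 0. We seek N > 0 such that y > N implies |(-2y + 1)/(y + 10) + 2| < eps.
(-2y + 1)/(y + 10) + 2 = ((-2y + 1) − (-2)(y + 10)) / ((y + 10)) = 21/((y + 10)).
For y > 0 we have y + 10 > y, so |(-2y + 1)/(y + 10) + 2| = 21/((y + 10)) < 21/(y) = 21/y.
Thus |(-2y + 1)/(y + 10) + 2| < eps whenever y > 21/eps.
Take N = 21/eps. If y > N then |(-2y + 1)/(y + 10) + 2| < 21/y < eps.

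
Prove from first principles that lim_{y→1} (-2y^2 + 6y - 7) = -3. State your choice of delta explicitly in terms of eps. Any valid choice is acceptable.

Let eps > 0 be given. We want delta > 0 such that 0 < |y − 1| < delta implies |(-2y^2 + 6y - 7) + 3| < eps.
(-2y^2 + 6y - 7) + 3 = -2y^2 + 6y - 4 = (y − 1)(-2y + 4).
So |(-2y^2 + 6y - 7) + 3| = |y − 1|·|-2y + 4|.
Require delta ≤ 2. Then |y − 1| < 2 gives |y| < 3, and by the triangle inequality |-2y + 4| ≤ 2·3 + 4 = 10.
Hence |(-2y^2 + 6y - 7) + 3| ≤ 10|y − 1| < eps provided |y − 1| < eps/10.
Choosing delta = min(2, eps/10) ensures both conditions, hence |(-2y^2 + 6y - 7) + 3| < eps.

delta = min(2, eps/10)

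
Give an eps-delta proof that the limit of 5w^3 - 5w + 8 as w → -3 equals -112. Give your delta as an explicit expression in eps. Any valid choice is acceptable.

delta = min(1, eps/180)

Let eps > 0 be given. We want delta > 0 such that 0 < |w + 3| < delta implies |(5w^3 - 5w + 8) + 112| < eps.
(5w^3 - 5w + 8) + 112 = 5w^3 - 5w + 120 = (w + 3)(5w^2 - 15w + 40).
So |(5w^3 - 5w + 8) + 112| = |w + 3|·|5w^2 - 15w + 40|.
Assume first that |w + 3| < 1, so |w| < 4. Then |5w^2 - 15w + 40| ≤ 5·4^2 + 15·4 + 40 = 180.
Hence |(5w^3 - 5w + 8) + 112| ≤ 180|w + 3| < eps provided |w + 3| < eps/180.
Choosing delta = min(1, eps/180) ensures both conditions, hence |(5w^3 - 5w + 8) + 112| < eps.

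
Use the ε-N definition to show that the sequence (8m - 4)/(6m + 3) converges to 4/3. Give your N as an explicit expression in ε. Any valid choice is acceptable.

Let ε > 0 be given. For m ≥ 1, |(8m - 4)/(6m + 3) − (4/3)| = |-48|/(6(6m + 3)) = 48/(6(6m + 3)).
Since 6m + 3 ≥ 6m for m ≥ 1, this is ≤ 48/(6·6m) = (4/3)/m.
So |(8m - 4)/(6m + 3) − (4/3)| < ε whenever m > (4/3)/ε.
Take N = (4/3)/ε. If m > N then |(8m - 4)/(6m + 3) − (4/3)| ≤ (4/3)/m < ε.

N = (4/3)/ε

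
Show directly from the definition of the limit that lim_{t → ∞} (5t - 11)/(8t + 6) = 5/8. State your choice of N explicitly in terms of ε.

N = (59/32)/ε

Fix ε > 0. We seek N > 0 such that t > N implies |(5t - 11)/(8t + 6) − (5/8)| < ε.
(5t - 11)/(8t + 6) − (5/8) = (8(5t - 11) − 5(8t + 6)) / (8(8t + 6)) = -118/(8(8t + 6)).
For t > 0 we have 8t + 6 > 8t, so |(5t - 11)/(8t + 6) − (5/8)| = 118/(8(8t + 6)) < 118/(8·8t) = (59/32)/t.
Thus |(5t - 11)/(8t + 6) − (5/8)| < ε whenever t > (59/32)/ε.
Take N = (59/32)/ε. If t > N then |(5t - 11)/(8t + 6) − (5/8)| < (59/32)/t < ε.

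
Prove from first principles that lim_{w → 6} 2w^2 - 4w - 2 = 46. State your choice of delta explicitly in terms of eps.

delta = min(1, eps/22)

Let eps > 0. We want delta > 0 such that 0 < |w − 6| < delta implies |(2w^2 - 4w - 2) − 46| < eps.
(2w^2 - 4w - 2) − 46 = 2w^2 - 4w - 48 = (w − 6)(2w + 8).
So |(2w^2 - 4w - 2) − 46| = |w − 6|·|2w + 8|.
Assume first that |w − 6| < 1, so |w| < 7. Then |2w + 8| ≤ 2·7 + 8 = 22.
Hence |(2w^2 - 4w - 2) − 46| ≤ 22|w − 6| < eps provided |w − 6| < eps/22.
Choosing delta = min(1, eps/22) ensures both conditions, hence |(2w^2 - 4w - 2) − 46| < eps.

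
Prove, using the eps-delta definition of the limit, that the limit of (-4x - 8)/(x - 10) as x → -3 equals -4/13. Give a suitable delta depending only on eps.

delta = min(13/2, (169/96)eps)

Suppose eps > 0. We want delta > 0 with 0 < |x + 3| < delta ⇒ |(-4x - 8)/(x - 10) + 4/13| < eps.
Combining over a common denominator, (-4x - 8)/(x - 10) + 4/13 = [(-4x - 8)·(-13) − 4·(x - 10)] / [(-13)·(x - 10)] = 48(x + 3) / ((-13)(x - 10)).
So |(-4x - 8)/(x - 10) + 4/13| = 48|x + 3| / (13·|x − 10|).
Require delta ≤ 13/2, so |x − 10| ≥ |-13| − |x + 3| > 13 − 13/2 = 13/2.
Hence |(-4x - 8)/(x - 10) + 4/13| < 48|x + 3|/(13·(13/2)) = (96/169)|x + 3|, which is < eps once |x + 3| < (169/96)eps.
Take delta = min(13/2, (169/96)eps). Then 0 < |x + 3| < delta forces both bounds, so |(-4x - 8)/(x - 10) + 4/13| < eps.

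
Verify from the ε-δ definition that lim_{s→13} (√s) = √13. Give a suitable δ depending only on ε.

Fix ε > 0. We want δ > 0 such that 0 < |s − 13| < δ implies |√s − √13| < ε.
Rationalise: √s − √13 = (s − 13)/(√s + √13), so |√s − √13| = |s − 13|/(√s + √13).
Restrict δ ≤ 13 so that |s − 13| < 13 forces s > 0, and then √s + √13 > √13.
Hence |√s − √13| < |s − 13|/√13, which is < ε once |s − 13| < √13·ε.
Take δ = min(13, √13·ε). If 0 < |s − 13| < δ then s > 0 and |√s − √13| < |s − 13|/√13 < ε.

δ = min(13, √13·ε)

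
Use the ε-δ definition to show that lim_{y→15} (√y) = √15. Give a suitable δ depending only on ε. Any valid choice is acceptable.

Let ε > 0 be given. We want δ > 0 such that 0 < |y − 15| < δ implies |√y − √15| < ε.
Rationalise: √y − √15 = (y − 15)/(√y + √15), so |√y − √15| = |y − 15|/(√y + √15).
Restrict δ ≤ 15 so that |y − 15| < 15 forces y > 0, and then √y + √15 > √15.
Hence |√y − √15| < |y − 15|/√15, which is < ε once |y − 15| < √15·ε.
Take δ = min(15, √15·ε). If 0 < |y − 15| < δ then y > 0 and |√y − √15| < |y − 15|/√15 < ε.

δ = min(15, √15·ε)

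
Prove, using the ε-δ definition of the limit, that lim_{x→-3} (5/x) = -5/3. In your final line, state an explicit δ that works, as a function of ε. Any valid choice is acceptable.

Let ε > 0. We seek δ > 0 such that 0 < |x + 3| < δ implies |5/x + 5/3| < ε.
|5/x + 5/3| = 5·|-3 − x|/(3·|x|) = 5|x + 3|/(3|x|).
Require δ ≤ 3/2 so that |x| > 3 − 3/2 = 3/2, hence 3|x| > 9/2.
Then |5/x + 5/3| < 5|x + 3|/(9/2), which is < ε when |x + 3| < (9/10)ε.
Take δ = min(3/2, (9/10)ε). Then 0 < |x + 3| < δ gives both |x + 3| < 3/2 and |x + 3| < (9/10)ε, so |5/x + 5/3| < ε.

δ = min(3/2, (9/10)ε)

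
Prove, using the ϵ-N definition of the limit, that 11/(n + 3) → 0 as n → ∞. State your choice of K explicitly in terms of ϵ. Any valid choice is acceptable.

Suppose ϵ > 0. For n ≥ 1, |11/(n + 3) − 0| = 11/(n + 3) ≤ 11/n.
We need 11/n < ϵ, i.e. n > 11/ϵ.
Take K = 11/ϵ. If n > K then |11/(n + 3)| ≤ 11/n < ϵ.

K = 11/ϵ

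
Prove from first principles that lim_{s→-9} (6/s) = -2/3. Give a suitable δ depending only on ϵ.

Let ϵ > 0 be given. We seek δ > 0 such that 0 < |s + 9| < δ implies |6/s + 2/3| < ϵ.
|6/s + 2/3| = 6·|-9 − s|/(9·|s|) = 6|s + 9|/(9|s|).
Require δ ≤ 9/2 so that |s| > 9 − 9/2 = 9/2, hence 9|s| > 81/2.
Then |6/s + 2/3| < 6|s + 9|/(81/2), which is < ϵ when |s + 9| < (27/4)ϵ.
Take δ = min(9/2, (27/4)ϵ). Then 0 < |s + 9| < δ gives both |s + 9| < 9/2 and |s + 9| < (27/4)ϵ, so |6/s + 2/3| < ϵ.

δ = min(9/2, (27/4)ϵ)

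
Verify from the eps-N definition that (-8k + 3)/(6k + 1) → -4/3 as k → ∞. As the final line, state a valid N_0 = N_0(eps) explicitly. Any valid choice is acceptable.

N_0 = (13/18)/eps

Let eps > 0. For k ≥ 1, |(-8k + 3)/(6k + 1) + 4/3| = |26|/(6(6k + 1)) = 26/(6(6k + 1)).
Since 6k + 1 ≥ 6k for k ≥ 1, this is ≤ 26/(6·6k) = (13/18)/k.
So |(-8k + 3)/(6k + 1) + 4/3| < eps whenever k > (13/18)/eps.
Take N_0 = (13/18)/eps. If k > N_0 then |(-8k + 3)/(6k + 1) + 4/3| ≤ (13/18)/k < eps.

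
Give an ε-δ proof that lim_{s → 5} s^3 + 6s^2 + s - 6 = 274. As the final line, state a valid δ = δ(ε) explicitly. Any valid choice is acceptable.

Suppose ε > 0. We want δ > 0 such that 0 < |s − 5| < δ implies |(s^3 + 6s^2 + s - 6) − 274| < ε.
(s^3 + 6s^2 + s - 6) − 274 = s^3 + 6s^2 + s - 280 = (s − 5)(s^2 + 11s + 56).
So |(s^3 + 6s^2 + s - 6) − 274| = |s − 5|·|s^2 + 11s + 56|.
Require δ ≤ 2. Then |s − 5| < 2 gives |s| < 7, and by the triangle inequality |s^2 + 11s + 56| ≤ 7^2 + 11·7 + 56 = 182.
Hence |(s^3 + 6s^2 + s - 6) − 274| ≤ 182|s − 5| < ε provided |s − 5| < ε/182.
Take δ = min(2, ε/182). Then 0 < |s − 5| < δ gives both |s − 5| < 2 and |s − 5| < ε/182, so |(s^3 + 6s^2 + s - 6) − 274| < ε.

δ = min(2, ε/182)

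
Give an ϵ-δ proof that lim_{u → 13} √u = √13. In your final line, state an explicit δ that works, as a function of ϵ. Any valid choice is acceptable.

δ = min(13, √13·ϵ)

Fix ϵ > 0. We want δ > 0 such that 0 < |u − 13| < δ implies |√u − √13| < ϵ.
Multiplying by the conjugate, |√u − √13| = |u − 13|/(√u + √13).
Restrict δ ≤ 13 so that |u − 13| < 13 forces u > 0, and then √u + √13 > √13.
Hence |√u − √13| < |u − 13|/√13, which is < ϵ once |u − 13| < √13·ϵ.
Take δ = min(13, √13·ϵ). If 0 < |u − 13| < δ then u > 0 and |√u − √13| < |u − 13|/√13 < ϵ.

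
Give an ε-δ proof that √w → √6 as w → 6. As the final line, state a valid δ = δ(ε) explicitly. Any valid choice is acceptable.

Let ε > 0 be given. We want δ > 0 such that 0 < |w − 6| < δ implies |√w − √6| < ε.
Multiplying by the conjugate, |√w − √6| = |w − 6|/(√w + √6).
Restrict δ ≤ 6 so that |w − 6| < 6 forces w > 0, and then √w + √6 > √6.
Hence |√w − √6| < |w − 6|/√6, which is < ε once |w − 6| < √6·ε.
Take δ = min(6, √6·ε). If 0 < |w − 6| < δ then w > 0 and |√w − √6| < |w − 6|/√6 < ε.

δ = min(6, √6·ε)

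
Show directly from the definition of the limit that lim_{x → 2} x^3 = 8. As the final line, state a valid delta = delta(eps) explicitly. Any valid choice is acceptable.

delta = min(1, eps/19)

Let eps > 0 be given. We seek delta > 0 with 0 < |x − 2| < delta ⇒ |x^3 − 8| < eps.
Factor: x^3 − 8 = (x − 2)(x^2 + 2x + 4), so |x^3 − 8| = |x − 2|·|x^2 + 2x + 4|.
Restrict delta ≤ 1. Then |x − 2| < 1 gives |x| < 3, so by the triangle inequality |x^2 + 2x + 4| ≤ 3^2 + 2·3 + 4 = 19.
Hence |x^3 − 8| ≤ 19|x − 2|, which is < eps once |x − 2| < eps/19.
Take delta = min(1, eps/19). If 0 < |x − 2| < delta then both bounds hold and |x^3 − 8| ≤ 19|x − 2| < 19·(eps/19) = eps.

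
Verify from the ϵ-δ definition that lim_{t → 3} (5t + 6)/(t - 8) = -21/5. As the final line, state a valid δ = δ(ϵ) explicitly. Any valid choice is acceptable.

δ = min(5/2, (25/92)ϵ)

Fix ϵ > 0. We want δ > 0 with 0 < |t − 3| < δ ⇒ |(5t + 6)/(t - 8) + 21/5| < ϵ.
Combining over a common denominator, (5t + 6)/(t - 8) + 21/5 = [(5t + 6)·(-5) − 21·(t - 8)] / [(-5)·(t - 8)] = -46(t − 3) / ((-5)(t - 8)).
So |(5t + 6)/(t - 8) + 21/5| = 46|t − 3| / (5·|t − 8|).
Restrict δ ≤ 5/2. Then |t − 3| < 5/2 gives |t − 8| = |(t − 3) + (-5)| ≥ 5 − 5/2 = 5/2.
Hence |(5t + 6)/(t - 8) + 21/5| < 46|t − 3|/(5·(5/2)) = (92/25)|t − 3|, which is < ϵ once |t − 3| < (25/92)ϵ.
Take δ = min(5/2, (25/92)ϵ). Then 0 < |t − 3| < δ forces both bounds, so |(5t + 6)/(t - 8) + 21/5| < ϵ.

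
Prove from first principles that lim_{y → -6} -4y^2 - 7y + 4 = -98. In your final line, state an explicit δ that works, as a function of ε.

Fix ε > 0. We want δ > 0 such that 0 < |y + 6| < δ implies |(-4y^2 - 7y + 4) + 98| < ε.
(-4y^2 - 7y + 4) + 98 = -4y^2 - 7y + 102 = (y + 6)(-4y + 17).
So |(-4y^2 - 7y + 4) + 98| = |y + 6|·|-4y + 17|.
Require δ ≤ 1. Then |y + 6| < 1 gives |y| < 7, and by the triangle inequality |-4y + 17| ≤ 4·7 + 17 = 45.
Hence |(-4y^2 - 7y + 4) + 98| ≤ 45|y + 6| < ε provided |y + 6| < ε/45.
Choosing δ = min(1, ε/45) ensures both conditions, hence |(-4y^2 - 7y + 4) + 98| < ε.

δ = min(1, ε/45)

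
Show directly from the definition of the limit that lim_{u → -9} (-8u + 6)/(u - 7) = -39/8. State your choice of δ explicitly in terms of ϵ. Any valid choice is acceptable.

δ = min(8, (64/25)ϵ)

Let ϵ > 0. We want δ > 0 with 0 < |u + 9| < δ ⇒ |(-8u + 6)/(u - 7) + 39/8| < ϵ.
Combining over a common denominator, (-8u + 6)/(u - 7) + 39/8 = [(-8u + 6)·(-16) − 78·(u - 7)] / [(-16)·(u - 7)] = 50(u + 9) / ((-16)(u - 7)).
So |(-8u + 6)/(u - 7) + 39/8| = 50|u + 9| / (16·|u − 7|).
Require δ ≤ 8, so |u − 7| ≥ |-16| − |u + 9| > 16 − 8 = 8.
Hence |(-8u + 6)/(u - 7) + 39/8| < 50|u + 9|/(16·8) = (25/64)|u + 9|, which is < ϵ once |u + 9| < (64/25)ϵ.
Take δ = min(8, (64/25)ϵ). Then 0 < |u + 9| < δ forces both bounds, so |(-8u + 6)/(u - 7) + 39/8| < ϵ.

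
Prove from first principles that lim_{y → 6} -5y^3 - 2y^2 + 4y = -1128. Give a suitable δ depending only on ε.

Let ε > 0. We want δ > 0 such that 0 < |y − 6| < δ implies |(-5y^3 - 2y^2 + 4y) + 1128| < ε.
(-5y^3 - 2y^2 + 4y) + 1128 = -5y^3 - 2y^2 + 4y + 1128 = (y − 6)(-5y^2 - 32y - 188).
So |(-5y^3 - 2y^2 + 4y) + 1128| = |y − 6|·|-5y^2 - 32y - 188|.
Assume first that |y − 6| < 2, so |y| < 8. Then |-5y^2 - 32y - 188| ≤ 5·8^2 + 32·8 + 188 = 764.
Hence |(-5y^3 - 2y^2 + 4y) + 1128| ≤ 764|y − 6| < ε provided |y − 6| < ε/764.
Take δ = min(2, ε/764). Then 0 < |y − 6| < δ gives both |y − 6| < 2 and |y − 6| < ε/764, so |(-5y^3 - 2y^2 + 4y) + 1128| < ε.

δ = min(2, ε/764)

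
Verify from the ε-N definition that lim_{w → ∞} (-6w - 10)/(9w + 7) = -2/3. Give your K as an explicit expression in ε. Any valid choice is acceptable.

Fix ε > 0. We seek K > 0 such that w > K implies |(-6w - 10)/(9w + 7) + 2/3| < ε.
(-6w - 10)/(9w + 7) + 2/3 = (9(-6w - 10) − (-6)(9w + 7)) / (9(9w + 7)) = -48/(9(9w + 7)).
For w > 0 we have 9w + 7 > 9w, so |(-6w - 10)/(9w + 7) + 2/3| = 48/(9(9w + 7)) < 48/(9·9w) = (16/27)/w.
Thus |(-6w - 10)/(9w + 7) + 2/3| < ε whenever w > (16/27)/ε.
Take K = (16/27)/ε. If w > K then |(-6w - 10)/(9w + 7) + 2/3| < (16/27)/w < ε.

K = (16/27)/ε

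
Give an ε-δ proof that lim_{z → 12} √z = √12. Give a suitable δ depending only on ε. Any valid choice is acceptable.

Fix ε > 0. We want δ > 0 such that 0 < |z − 12| < δ implies |√z − √12| < ε.
Rationalise: √z − √12 = (z − 12)/(√z + √12), so |√z − √12| = |z − 12|/(√z + √12).
Restrict δ ≤ 12 so that |z − 12| < 12 forces z > 0, and then √z + √12 > √12.
Hence |√z − √12| < |z − 12|/√12, which is < ε once |z − 12| < √12·ε.
Take δ = min(12, √12·ε). If 0 < |z − 12| < δ then z > 0 and |√z − √12| < |z − 12|/√12 < ε.

δ = min(12, √12·ε)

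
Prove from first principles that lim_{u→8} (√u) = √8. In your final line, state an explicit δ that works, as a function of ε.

Let ε > 0. We want δ > 0 such that 0 < |u − 8| < δ implies |√u − √8| < ε.
Rationalise: √u − √8 = (u − 8)/(√u + √8), so |√u − √8| = |u − 8|/(√u + √8).
Restrict δ ≤ 8 so that |u − 8| < 8 forces u > 0, and then √u + √8 > √8.
Hence |√u − √8| < |u − 8|/√8, which is < ε once |u − 8| < √8·ε.
Take δ = min(8, √8·ε). If 0 < |u − 8| < δ then u > 0 and |√u − √8| < |u − 8|/√8 < ε.

δ = min(8, √8·ε)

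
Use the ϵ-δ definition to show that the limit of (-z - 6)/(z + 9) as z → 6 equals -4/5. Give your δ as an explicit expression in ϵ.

Suppose ϵ > 0. We want δ > 0 with 0 < |z − 6| < δ ⇒ |(-z - 6)/(z + 9) + 4/5| < ϵ.
Combining over a common denominator, (-z - 6)/(z + 9) + 4/5 = [(-z - 6)·15 − (-12)·(z + 9)] / [15·(z + 9)] = -3(z − 6) / (15(z + 9)).
So |(-z - 6)/(z + 9) + 4/5| = 3|z − 6| / (15·|z + 9|).
Restrict δ ≤ 15/2. Then |z − 6| < 15/2 gives |z + 9| = |(z − 6) + 15| ≥ 15 − 15/2 = 15/2.
Hence |(-z - 6)/(z + 9) + 4/5| < 3|z − 6|/(15·(15/2)) = (2/75)|z − 6|, which is < ϵ once |z − 6| < (75/2)ϵ.
Take δ = min(15/2, (75/2)ϵ). Then 0 < |z − 6| < δ forces both bounds, so |(-z - 6)/(z + 9) + 4/5| < ϵ.

δ = min(15/2, (75/2)ϵ)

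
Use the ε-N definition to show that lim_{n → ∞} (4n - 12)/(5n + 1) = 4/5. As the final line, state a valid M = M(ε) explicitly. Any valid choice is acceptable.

Let ε > 0. For n ≥ 1, |(4n - 12)/(5n + 1) − (4/5)| = |-64|/(5(5n + 1)) = 64/(5(5n + 1)).
Since 5n + 1 ≥ 5n for n ≥ 1, this is ≤ 64/(5·5n) = (64/25)/n.
So |(4n - 12)/(5n + 1) − (4/5)| < ε whenever n > (64/25)/ε.
Take M = (64/25)/ε. If n > M then |(4n - 12)/(5n + 1) − (4/5)| ≤ (64/25)/n < ε.

M = (64/25)/ε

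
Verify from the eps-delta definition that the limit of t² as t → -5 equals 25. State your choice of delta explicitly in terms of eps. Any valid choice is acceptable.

Fix eps > 0. We seek delta > 0 with 0 < |t + 5| < delta ⇒ |t² − 25| < eps.
Factor: t² − 25 = (t + 5)(t - 5), so |t² − 25| = |t + 5|·|t - 5|.
Restrict delta ≤ 1. Then |t + 5| < 1 gives |t| < 6, so by the triangle inequality |t - 5| ≤ 6 + 5 = 11.
Hence |t² − 25| ≤ 11|t + 5|, which is < eps once |t + 5| < eps/11.
Take delta = min(1, eps/11). If 0 < |t + 5| < delta then both bounds hold and |t² − 25| ≤ 11|t + 5| < 11·(eps/11) = eps.

delta = min(1, eps/11)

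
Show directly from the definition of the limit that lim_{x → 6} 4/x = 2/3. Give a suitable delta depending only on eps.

delta = min(3, (9/2)eps)

Let eps > 0 be given. We seek delta > 0 such that 0 < |x − 6| < delta implies |4/x − (2/3)| < eps.
|4/x − (2/3)| = 4·|6 − x|/(6·|x|) = 4|x − 6|/(6|x|).
Require delta ≤ 3 so that |x| > 6 − 3 = 3, hence 6|x| > 18.
Then |4/x − (2/3)| < 4|x − 6|/18, which is < eps when |x − 6| < (9/2)eps.
Take delta = min(3, (9/2)eps). Then 0 < |x − 6| < delta gives both |x − 6| < 3 and |x − 6| < (9/2)eps, so |4/x − (2/3)| < eps.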